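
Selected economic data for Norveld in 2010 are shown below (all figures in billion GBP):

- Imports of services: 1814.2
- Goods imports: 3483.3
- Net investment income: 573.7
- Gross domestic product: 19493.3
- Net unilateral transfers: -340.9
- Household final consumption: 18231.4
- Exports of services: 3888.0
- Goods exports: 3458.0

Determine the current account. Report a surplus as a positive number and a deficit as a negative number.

Goods balance = 3458.0 - 3483.3 = -25.3
Services balance = 3888.0 - 1814.2 = 2073.8
Trade balance (goods + services) = -25.3 + 2073.8 = 2048.5
Net primary income = 573.7
Net secondary income = -340.9
Current account = 2048.5 + 573.7 + (-340.9) = 2281.3

2281.3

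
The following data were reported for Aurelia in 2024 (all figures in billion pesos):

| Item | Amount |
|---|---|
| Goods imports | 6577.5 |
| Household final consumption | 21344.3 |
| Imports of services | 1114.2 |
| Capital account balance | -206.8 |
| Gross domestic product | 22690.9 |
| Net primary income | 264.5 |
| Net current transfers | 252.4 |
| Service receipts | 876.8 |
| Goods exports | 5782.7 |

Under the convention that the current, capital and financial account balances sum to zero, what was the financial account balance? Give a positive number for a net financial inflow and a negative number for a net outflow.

Goods balance = 5782.7 - 6577.5 = -794.8
Services balance = 876.8 - 1114.2 = -237.4
Trade balance (goods + services) = -794.8 + (-237.4) = -1032.2
Net primary income = 264.5
Net secondary income = 252.4
Current account = -1032.2 + 264.5 + 252.4 = -515.3
Financial account = -(-515.3 + (-206.8)) = 722.1

722.1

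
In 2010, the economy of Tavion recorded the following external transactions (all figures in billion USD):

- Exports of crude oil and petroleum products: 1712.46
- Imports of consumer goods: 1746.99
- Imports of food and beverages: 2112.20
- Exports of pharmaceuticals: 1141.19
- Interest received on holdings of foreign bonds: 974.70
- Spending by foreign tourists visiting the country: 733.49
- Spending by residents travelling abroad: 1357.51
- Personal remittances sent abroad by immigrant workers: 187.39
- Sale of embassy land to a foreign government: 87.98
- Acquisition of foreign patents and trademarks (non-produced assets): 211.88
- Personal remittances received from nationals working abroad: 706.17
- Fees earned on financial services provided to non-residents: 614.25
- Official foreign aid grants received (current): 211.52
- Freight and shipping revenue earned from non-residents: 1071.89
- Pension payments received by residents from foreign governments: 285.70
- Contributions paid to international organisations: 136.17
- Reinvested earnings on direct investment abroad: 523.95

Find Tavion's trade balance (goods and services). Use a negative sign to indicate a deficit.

56.58

Goods: -2112.20 + 1712.46 - 1746.99 + 1141.19 = -1005.54
Services: 733.49 + 1071.89 - 1357.51 + 614.25 = 1062.12
Trade balance = -1005.54 + 1062.12 = 56.58
(Excluded from the trade balance — primary income: interest received on holdings of foreign bonds 974.70, reinvested earnings on direct investment abroad 523.95; secondary income: personal remittances sent abroad by immigrant workers 187.39, personal remittances received from nationals working abroad 706.17, official foreign aid grants received (current) 211.52, pension payments received by residents from foreign governments 285.70, contributions paid to international organisations 136.17; capital account: sale of embassy land to a foreign government 87.98, acquisition of foreign patents and trademarks (non-produced assets) 211.88.)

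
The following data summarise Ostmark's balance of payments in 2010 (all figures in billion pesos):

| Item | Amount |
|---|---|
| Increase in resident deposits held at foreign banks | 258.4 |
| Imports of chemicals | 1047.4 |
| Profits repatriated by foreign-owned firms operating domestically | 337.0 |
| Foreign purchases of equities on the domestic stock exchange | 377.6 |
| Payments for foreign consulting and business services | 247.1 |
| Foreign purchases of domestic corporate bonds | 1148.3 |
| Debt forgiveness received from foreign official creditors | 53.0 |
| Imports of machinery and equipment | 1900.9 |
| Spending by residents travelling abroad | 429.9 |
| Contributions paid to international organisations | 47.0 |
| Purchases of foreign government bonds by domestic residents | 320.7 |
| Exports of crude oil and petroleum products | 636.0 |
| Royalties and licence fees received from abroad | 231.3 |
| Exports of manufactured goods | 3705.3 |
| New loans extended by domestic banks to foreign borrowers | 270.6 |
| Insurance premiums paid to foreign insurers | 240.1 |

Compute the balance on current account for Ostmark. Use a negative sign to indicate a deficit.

Goods: -1900.9 - 1047.4 + 636.0 + 3705.3 = 1393.0
Services: 231.3 - 429.9 - 240.1 - 247.1 = -685.8
Primary income: -337.0
Secondary income: -47.0
Current account = 1393.0 + (-685.8) + (-337.0) + (-47.0) = 323.2
(Excluded from the current account — financial account: increase in resident deposits held at foreign banks 258.4, foreign purchases of equities on the domestic stock exchange 377.6, foreign purchases of domestic corporate bonds 1148.3, purchases of foreign government bonds by domestic residents 320.7, new loans extended by domestic banks to foreign borrowers 270.6; capital account: debt forgiveness received from foreign official creditors 53.0.)

323.2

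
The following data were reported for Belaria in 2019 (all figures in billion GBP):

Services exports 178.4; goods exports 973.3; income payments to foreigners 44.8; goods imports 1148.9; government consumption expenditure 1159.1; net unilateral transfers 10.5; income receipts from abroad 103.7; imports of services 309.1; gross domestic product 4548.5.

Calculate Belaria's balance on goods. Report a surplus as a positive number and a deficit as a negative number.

Goods balance = 973.3 - 1148.9 = -175.6

-175.6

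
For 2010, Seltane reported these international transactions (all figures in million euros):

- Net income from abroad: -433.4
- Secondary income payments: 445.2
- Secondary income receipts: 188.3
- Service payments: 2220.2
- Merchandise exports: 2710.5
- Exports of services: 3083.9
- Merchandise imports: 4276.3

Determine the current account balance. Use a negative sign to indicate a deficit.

Goods balance = 2710.5 - 4276.3 = -1565.8
Services balance = 3083.9 - 2220.2 = 863.7
Trade balance (goods + services) = -1565.8 + 863.7 = -702.1
Net primary income = -433.4
Net secondary income = 188.3 - 445.2 = -256.9
Current account = -702.1 + (-433.4) + (-256.9) = -1392.4

-1392.4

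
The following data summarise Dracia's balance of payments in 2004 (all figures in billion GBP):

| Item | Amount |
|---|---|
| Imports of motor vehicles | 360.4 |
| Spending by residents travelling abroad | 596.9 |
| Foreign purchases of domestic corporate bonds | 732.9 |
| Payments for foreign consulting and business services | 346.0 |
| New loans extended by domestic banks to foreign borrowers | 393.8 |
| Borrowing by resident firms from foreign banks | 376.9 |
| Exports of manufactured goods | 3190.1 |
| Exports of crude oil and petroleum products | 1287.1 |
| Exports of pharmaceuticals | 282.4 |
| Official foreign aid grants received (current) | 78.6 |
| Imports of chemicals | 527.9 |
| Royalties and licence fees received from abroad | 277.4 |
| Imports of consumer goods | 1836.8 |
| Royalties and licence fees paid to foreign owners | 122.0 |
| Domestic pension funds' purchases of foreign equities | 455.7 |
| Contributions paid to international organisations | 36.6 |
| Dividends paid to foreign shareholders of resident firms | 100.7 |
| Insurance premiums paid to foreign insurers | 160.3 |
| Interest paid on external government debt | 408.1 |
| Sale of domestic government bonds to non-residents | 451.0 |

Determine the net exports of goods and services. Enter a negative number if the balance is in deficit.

1086.7

Goods: 1287.1 - 527.9 + 282.4 - 1836.8 + 3190.1 - 360.4 = 2034.5
Services: -122.0 - 346.0 - 596.9 + 277.4 - 160.3 = -947.8
Trade balance = 2034.5 + (-947.8) = 1086.7
(Excluded from the trade balance — financial account: foreign purchases of domestic corporate bonds 732.9, new loans extended by domestic banks to foreign borrowers 393.8, borrowing by resident firms from foreign banks 376.9, domestic pension funds' purchases of foreign equities 455.7, sale of domestic government bonds to non-residents 451.0; secondary income: official foreign aid grants received (current) 78.6, contributions paid to international organisations 36.6; primary income: dividends paid to foreign shareholders of resident firms 100.7, interest paid on external government debt 408.1.)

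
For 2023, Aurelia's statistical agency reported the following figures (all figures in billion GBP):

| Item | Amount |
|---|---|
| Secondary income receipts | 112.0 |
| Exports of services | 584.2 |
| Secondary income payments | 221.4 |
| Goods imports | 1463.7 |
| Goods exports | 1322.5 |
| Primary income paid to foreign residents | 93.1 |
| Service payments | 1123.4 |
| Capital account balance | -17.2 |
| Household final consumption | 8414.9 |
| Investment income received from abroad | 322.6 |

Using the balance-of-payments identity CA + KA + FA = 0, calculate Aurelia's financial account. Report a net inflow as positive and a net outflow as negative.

Goods balance = 1322.5 - 1463.7 = -141.2
Services balance = 584.2 - 1123.4 = -539.2
Trade balance (goods + services) = -141.2 + (-539.2) = -680.4
Net primary income = 322.6 - 93.1 = 229.5
Net secondary income = 112.0 - 221.4 = -109.4
Current account = -680.4 + 229.5 + (-109.4) = -560.3
Financial account = -(-560.3 + (-17.2)) = 577.5

577.5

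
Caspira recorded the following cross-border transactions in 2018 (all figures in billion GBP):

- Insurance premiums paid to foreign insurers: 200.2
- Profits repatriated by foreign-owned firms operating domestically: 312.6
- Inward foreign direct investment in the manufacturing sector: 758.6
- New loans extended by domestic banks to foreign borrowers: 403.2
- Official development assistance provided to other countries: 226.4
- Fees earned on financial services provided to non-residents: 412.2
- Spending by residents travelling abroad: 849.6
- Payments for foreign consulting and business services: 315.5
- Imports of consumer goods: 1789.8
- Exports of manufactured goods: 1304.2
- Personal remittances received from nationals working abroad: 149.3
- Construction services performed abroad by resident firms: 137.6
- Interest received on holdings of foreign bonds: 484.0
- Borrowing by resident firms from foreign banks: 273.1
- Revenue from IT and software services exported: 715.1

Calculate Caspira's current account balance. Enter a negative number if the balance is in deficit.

Goods: 1304.2 - 1789.8 = -485.6
Services: -315.5 - 849.6 + 715.1 + 412.2 + 137.6 - 200.2 = -100.4
Primary income: -312.6 + 484.0 = 171.4
Secondary income: -226.4 + 149.3 = -77.1
Current account = (-485.6) + (-100.4) + 171.4 + (-77.1) = -491.7
(Excluded from the current account — financial account: inward foreign direct investment in the manufacturing sector 758.6, new loans extended by domestic banks to foreign borrowers 403.2, borrowing by resident firms from foreign banks 273.1.)

-491.7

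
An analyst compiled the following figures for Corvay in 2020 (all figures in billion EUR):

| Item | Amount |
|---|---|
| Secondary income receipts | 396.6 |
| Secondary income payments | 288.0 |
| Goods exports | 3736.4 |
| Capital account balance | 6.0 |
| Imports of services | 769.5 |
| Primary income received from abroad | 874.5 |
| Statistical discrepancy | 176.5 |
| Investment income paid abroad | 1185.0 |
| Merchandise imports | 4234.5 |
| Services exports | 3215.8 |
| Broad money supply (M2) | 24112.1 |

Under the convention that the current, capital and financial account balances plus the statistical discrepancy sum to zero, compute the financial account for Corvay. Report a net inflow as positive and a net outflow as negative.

Goods balance = 3736.4 - 4234.5 = -498.1
Services balance = 3215.8 - 769.5 = 2446.3
Trade balance (goods + services) = -498.1 + 2446.3 = 1948.2
Net primary income = 874.5 - 1185.0 = -310.5
Net secondary income = 396.6 - 288.0 = 108.6
Current account = 1948.2 + (-310.5) + 108.6 = 1746.3
Financial account = -(1746.3 + 6.0 + 176.5) = -1928.8

-1928.8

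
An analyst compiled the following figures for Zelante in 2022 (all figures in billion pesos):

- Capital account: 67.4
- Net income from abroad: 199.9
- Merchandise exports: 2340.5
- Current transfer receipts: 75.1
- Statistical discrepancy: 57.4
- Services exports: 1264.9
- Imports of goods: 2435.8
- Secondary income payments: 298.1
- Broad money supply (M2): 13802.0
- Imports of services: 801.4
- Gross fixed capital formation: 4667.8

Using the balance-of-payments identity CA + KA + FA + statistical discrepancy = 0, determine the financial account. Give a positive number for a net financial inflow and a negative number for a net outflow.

Goods balance = 2340.5 - 2435.8 = -95.3
Services balance = 1264.9 - 801.4 = 463.5
Trade balance (goods + services) = -95.3 + 463.5 = 368.2
Net primary income = 199.9
Net secondary income = 75.1 - 298.1 = -223.0
Current account = 368.2 + 199.9 + (-223.0) = 345.1
Financial account = -(345.1 + 67.4 + 57.4) = -469.9

-469.9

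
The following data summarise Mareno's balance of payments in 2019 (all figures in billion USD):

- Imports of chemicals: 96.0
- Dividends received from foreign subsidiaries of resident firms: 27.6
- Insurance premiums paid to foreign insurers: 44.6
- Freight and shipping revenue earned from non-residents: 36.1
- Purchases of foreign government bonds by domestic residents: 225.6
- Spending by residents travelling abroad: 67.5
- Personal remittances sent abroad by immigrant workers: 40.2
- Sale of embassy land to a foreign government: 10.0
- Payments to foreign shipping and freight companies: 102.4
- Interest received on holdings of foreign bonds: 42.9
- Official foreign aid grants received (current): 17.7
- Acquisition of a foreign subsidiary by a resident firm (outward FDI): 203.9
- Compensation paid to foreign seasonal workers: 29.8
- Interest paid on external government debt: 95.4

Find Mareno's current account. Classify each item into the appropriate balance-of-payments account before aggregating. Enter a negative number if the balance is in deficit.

-351.6

Goods: -96.0
Services: -44.6 - 67.5 - 102.4 + 36.1 = -178.4
Primary income: 27.6 - 95.4 - 29.8 + 42.9 = -54.7
Secondary income: -40.2 + 17.7 = -22.5
Current account = (-96.0) + (-178.4) + (-54.7) + (-22.5) = -351.6
(Excluded from the current account — financial account: purchases of foreign government bonds by domestic residents 225.6, acquisition of a foreign subsidiary by a resident firm (outward FDI) 203.9; capital account: sale of embassy land to a foreign government 10.0.)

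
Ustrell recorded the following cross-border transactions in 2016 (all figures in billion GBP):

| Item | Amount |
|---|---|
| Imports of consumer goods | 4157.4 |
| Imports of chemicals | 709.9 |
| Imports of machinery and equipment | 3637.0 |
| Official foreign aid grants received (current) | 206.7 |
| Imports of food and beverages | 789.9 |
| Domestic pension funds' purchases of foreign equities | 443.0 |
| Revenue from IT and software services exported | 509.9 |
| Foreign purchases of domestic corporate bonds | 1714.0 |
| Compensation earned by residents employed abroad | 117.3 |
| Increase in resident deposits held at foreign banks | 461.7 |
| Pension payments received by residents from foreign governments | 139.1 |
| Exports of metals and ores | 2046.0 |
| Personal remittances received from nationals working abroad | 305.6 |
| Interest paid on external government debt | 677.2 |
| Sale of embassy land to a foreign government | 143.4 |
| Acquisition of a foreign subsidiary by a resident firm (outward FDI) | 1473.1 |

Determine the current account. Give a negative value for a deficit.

Goods: -4157.4 - 3637.0 - 709.9 + 2046.0 - 789.9 = -7248.2
Services: 509.9
Primary income: -677.2 + 117.3 = -559.9
Secondary income: 139.1 + 305.6 + 206.7 = 651.4
Current account = (-7248.2) + 509.9 + (-559.9) + 651.4 = -6646.8
(Excluded from the current account — financial account: domestic pension funds' purchases of foreign equities 443.0, foreign purchases of domestic corporate bonds 1714.0, increase in resident deposits held at foreign banks 461.7, acquisition of a foreign subsidiary by a resident firm (outward FDI) 1473.1; capital account: sale of embassy land to a foreign government 143.4.)

-6646.8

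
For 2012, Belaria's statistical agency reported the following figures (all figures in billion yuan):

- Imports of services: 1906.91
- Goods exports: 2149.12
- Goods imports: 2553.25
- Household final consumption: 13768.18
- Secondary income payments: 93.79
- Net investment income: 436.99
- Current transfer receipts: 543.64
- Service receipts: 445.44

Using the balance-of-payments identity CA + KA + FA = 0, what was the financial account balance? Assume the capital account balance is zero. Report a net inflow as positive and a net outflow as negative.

Goods balance = 2149.12 - 2553.25 = -404.13
Services balance = 445.44 - 1906.91 = -1461.47
Trade balance (goods + services) = -404.13 + (-1461.47) = -1865.60
Net primary income = 436.99
Net secondary income = 543.64 - 93.79 = 449.85
Current account = -1865.60 + 436.99 + 449.85 = -978.76
Financial account = -(-978.76) = 978.76

978.76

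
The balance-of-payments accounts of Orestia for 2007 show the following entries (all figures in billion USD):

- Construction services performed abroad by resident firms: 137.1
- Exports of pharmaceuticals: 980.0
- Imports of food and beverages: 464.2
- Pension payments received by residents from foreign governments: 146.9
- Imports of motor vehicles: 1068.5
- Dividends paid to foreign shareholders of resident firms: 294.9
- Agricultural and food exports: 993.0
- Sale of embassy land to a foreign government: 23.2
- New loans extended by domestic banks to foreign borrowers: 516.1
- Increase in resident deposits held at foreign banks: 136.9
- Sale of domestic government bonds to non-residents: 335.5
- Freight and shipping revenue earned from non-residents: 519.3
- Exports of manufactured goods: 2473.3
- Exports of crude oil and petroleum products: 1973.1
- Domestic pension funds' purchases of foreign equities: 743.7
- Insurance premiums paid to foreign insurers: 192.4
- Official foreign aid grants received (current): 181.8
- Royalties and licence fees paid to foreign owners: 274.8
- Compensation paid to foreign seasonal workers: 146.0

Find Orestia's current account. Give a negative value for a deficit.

4963.7

Goods: 993.0 + 2473.3 + 980.0 - 464.2 - 1068.5 + 1973.1 = 4886.7
Services: 137.1 - 192.4 - 274.8 + 519.3 = 189.2
Primary income: -294.9 - 146.0 = -440.9
Secondary income: 181.8 + 146.9 = 328.7
Current account = 4886.7 + 189.2 + (-440.9) + 328.7 = 4963.7
(Excluded from the current account — capital account: sale of embassy land to a foreign government 23.2; financial account: new loans extended by domestic banks to foreign borrowers 516.1, increase in resident deposits held at foreign banks 136.9, sale of domestic government bonds to non-residents 335.5, domestic pension funds' purchases of foreign equities 743.7.)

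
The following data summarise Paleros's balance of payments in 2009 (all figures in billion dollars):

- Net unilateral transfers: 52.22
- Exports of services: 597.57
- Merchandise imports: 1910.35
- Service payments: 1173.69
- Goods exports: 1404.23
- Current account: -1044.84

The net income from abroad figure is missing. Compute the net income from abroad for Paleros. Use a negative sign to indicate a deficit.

Current account = goods balance + services balance + net primary income + net secondary income
Sum of the known components = -1030.02
Net income from abroad = CA - (known components) = -1044.84 - (-1030.02) = -14.82

-14.82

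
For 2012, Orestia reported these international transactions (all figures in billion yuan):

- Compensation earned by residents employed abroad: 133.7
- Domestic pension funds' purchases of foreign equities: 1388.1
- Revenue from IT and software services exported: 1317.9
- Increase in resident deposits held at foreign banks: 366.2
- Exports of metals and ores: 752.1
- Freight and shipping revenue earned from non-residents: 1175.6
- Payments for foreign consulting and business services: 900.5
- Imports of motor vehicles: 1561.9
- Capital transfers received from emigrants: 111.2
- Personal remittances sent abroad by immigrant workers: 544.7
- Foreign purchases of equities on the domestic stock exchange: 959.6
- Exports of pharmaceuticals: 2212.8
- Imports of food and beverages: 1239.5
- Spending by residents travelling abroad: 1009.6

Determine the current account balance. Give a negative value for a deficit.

335.9

Goods: 2212.8 + 752.1 - 1561.9 - 1239.5 = 163.5
Services: 1317.9 + 1175.6 - 900.5 - 1009.6 = 583.4
Primary income: 133.7
Secondary income: -544.7
Current account = 163.5 + 583.4 + 133.7 + (-544.7) = 335.9
(Excluded from the current account — financial account: domestic pension funds' purchases of foreign equities 1388.1, increase in resident deposits held at foreign banks 366.2, foreign purchases of equities on the domestic stock exchange 959.6; capital account: capital transfers received from emigrants 111.2.)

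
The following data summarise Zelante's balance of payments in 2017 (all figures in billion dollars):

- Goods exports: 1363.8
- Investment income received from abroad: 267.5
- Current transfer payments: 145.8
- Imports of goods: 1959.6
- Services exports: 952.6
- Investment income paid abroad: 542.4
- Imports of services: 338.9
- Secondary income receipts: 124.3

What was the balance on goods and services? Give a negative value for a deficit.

17.9

Goods balance = 1363.8 - 1959.6 = -595.8
Services balance = 952.6 - 338.9 = 613.7
Trade balance (goods + services) = -595.8 + 613.7 = 17.9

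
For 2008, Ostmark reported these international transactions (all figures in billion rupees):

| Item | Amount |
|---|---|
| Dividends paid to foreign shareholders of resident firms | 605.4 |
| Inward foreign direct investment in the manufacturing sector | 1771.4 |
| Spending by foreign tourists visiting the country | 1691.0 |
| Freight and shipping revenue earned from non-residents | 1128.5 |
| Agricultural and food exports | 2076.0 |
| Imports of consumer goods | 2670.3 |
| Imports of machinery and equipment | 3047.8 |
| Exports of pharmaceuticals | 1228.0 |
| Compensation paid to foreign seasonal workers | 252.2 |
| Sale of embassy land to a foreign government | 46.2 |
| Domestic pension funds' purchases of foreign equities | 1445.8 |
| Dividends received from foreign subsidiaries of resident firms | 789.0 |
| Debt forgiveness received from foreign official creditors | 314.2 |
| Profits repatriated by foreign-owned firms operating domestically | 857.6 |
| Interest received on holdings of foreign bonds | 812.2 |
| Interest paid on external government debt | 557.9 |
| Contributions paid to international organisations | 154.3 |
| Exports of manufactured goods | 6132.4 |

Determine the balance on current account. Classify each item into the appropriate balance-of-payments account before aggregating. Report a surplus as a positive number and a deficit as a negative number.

5711.6

Goods: 1228.0 + 6132.4 + 2076.0 - 3047.8 - 2670.3 = 3718.3
Services: 1691.0 + 1128.5 = 2819.5
Primary income: 812.2 - 857.6 - 557.9 + 789.0 - 252.2 - 605.4 = -671.9
Secondary income: -154.3
Current account = 3718.3 + 2819.5 + (-671.9) + (-154.3) = 5711.6
(Excluded from the current account — financial account: inward foreign direct investment in the manufacturing sector 1771.4, domestic pension funds' purchases of foreign equities 1445.8; capital account: sale of embassy land to a foreign government 46.2, debt forgiveness received from foreign official creditors 314.2.)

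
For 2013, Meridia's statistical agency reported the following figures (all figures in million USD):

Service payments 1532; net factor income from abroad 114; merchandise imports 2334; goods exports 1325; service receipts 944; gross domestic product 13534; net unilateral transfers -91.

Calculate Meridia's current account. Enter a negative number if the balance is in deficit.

Goods balance = 1325 - 2334 = -1009
Services balance = 944 - 1532 = -588
Trade balance (goods + services) = -1009 + (-588) = -1597
Net primary income = 114
Net secondary income = -91
Current account = -1597 + 114 + (-91) = -1574

-1574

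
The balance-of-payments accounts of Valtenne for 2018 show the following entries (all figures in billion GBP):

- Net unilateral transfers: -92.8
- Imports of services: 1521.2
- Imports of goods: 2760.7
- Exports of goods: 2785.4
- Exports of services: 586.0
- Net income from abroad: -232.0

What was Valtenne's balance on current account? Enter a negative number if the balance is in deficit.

-1235.3

Goods balance = 2785.4 - 2760.7 = 24.7
Services balance = 586.0 - 1521.2 = -935.2
Trade balance (goods + services) = 24.7 + (-935.2) = -910.5
Net primary income = -232.0
Net secondary income = -92.8
Current account = -910.5 + (-232.0) + (-92.8) = -1235.3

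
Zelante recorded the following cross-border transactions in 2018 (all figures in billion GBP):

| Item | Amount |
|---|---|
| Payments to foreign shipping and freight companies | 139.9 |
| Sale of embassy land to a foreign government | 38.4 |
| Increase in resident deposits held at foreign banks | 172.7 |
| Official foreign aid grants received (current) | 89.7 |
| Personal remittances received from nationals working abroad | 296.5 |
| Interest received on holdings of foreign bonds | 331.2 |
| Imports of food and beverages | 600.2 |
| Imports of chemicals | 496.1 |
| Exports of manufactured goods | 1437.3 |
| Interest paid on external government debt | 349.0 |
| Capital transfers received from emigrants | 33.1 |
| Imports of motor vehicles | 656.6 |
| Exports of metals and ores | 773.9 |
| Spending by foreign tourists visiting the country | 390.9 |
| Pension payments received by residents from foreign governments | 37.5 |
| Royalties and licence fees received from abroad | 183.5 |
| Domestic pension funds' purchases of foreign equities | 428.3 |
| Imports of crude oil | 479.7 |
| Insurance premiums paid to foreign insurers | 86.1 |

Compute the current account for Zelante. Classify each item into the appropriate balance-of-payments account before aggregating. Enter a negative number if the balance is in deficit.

Goods: 1437.3 - 479.7 - 656.6 + 773.9 - 496.1 - 600.2 = -21.4
Services: 390.9 + 183.5 - 139.9 - 86.1 = 348.4
Primary income: 331.2 - 349.0 = -17.8
Secondary income: 89.7 + 296.5 + 37.5 = 423.7
Current account = (-21.4) + 348.4 + (-17.8) + 423.7 = 732.9
(Excluded from the current account — capital account: sale of embassy land to a foreign government 38.4, capital transfers received from emigrants 33.1; financial account: increase in resident deposits held at foreign banks 172.7, domestic pension funds' purchases of foreign equities 428.3.)

732.9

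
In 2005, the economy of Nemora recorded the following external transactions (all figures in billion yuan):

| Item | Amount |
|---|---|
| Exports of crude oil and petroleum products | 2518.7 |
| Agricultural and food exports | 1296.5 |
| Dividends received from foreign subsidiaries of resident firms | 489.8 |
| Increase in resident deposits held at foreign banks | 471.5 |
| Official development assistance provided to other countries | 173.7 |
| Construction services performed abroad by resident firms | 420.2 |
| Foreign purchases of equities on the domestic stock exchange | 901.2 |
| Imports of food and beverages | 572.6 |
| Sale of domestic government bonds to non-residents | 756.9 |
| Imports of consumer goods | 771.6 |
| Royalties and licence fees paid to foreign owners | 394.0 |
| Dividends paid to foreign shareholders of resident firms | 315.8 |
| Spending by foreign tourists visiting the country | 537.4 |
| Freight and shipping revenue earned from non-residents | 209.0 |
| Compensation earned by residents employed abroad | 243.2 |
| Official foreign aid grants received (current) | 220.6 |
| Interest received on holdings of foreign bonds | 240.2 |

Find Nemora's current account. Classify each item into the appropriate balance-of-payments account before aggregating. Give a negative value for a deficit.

3947.9

Goods: 1296.5 - 771.6 - 572.6 + 2518.7 = 2471.0
Services: 209.0 + 420.2 + 537.4 - 394.0 = 772.6
Primary income: -315.8 + 489.8 + 243.2 + 240.2 = 657.4
Secondary income: 220.6 - 173.7 = 46.9
Current account = 2471.0 + 772.6 + 657.4 + 46.9 = 3947.9
(Excluded from the current account — financial account: increase in resident deposits held at foreign banks 471.5, foreign purchases of equities on the domestic stock exchange 901.2, sale of domestic government bonds to non-residents 756.9.)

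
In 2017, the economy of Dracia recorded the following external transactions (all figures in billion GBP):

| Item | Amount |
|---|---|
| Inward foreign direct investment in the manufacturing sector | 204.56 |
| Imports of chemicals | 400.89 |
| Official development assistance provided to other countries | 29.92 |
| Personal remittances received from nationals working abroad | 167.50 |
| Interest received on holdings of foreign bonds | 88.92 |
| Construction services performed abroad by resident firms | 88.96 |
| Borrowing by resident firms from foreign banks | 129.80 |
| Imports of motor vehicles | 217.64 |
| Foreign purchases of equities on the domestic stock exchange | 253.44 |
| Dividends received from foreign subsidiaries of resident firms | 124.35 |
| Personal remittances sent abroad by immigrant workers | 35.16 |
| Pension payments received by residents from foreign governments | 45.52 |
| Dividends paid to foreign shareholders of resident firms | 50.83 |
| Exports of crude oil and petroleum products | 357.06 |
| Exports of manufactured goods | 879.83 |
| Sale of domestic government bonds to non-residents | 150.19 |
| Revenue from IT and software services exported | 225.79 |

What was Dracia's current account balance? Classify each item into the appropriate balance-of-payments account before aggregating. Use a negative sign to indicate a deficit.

Goods: -400.89 + 879.83 - 217.64 + 357.06 = 618.36
Services: 88.96 + 225.79 = 314.75
Primary income: -50.83 + 124.35 + 88.92 = 162.44
Secondary income: 45.52 - 29.92 - 35.16 + 167.50 = 147.94
Current account = 618.36 + 314.75 + 162.44 + 147.94 = 1243.49
(Excluded from the current account — financial account: inward foreign direct investment in the manufacturing sector 204.56, borrowing by resident firms from foreign banks 129.80, foreign purchases of equities on the domestic stock exchange 253.44, sale of domestic government bonds to non-residents 150.19.)

1243.49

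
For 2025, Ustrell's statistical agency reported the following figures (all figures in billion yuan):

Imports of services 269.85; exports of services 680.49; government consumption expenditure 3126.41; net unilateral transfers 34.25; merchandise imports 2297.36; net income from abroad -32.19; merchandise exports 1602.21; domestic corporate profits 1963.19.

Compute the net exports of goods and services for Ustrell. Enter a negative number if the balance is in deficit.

-284.51

Goods balance = 1602.21 - 2297.36 = -695.15
Services balance = 680.49 - 269.85 = 410.64
Trade balance (goods + services) = -695.15 + 410.64 = -284.51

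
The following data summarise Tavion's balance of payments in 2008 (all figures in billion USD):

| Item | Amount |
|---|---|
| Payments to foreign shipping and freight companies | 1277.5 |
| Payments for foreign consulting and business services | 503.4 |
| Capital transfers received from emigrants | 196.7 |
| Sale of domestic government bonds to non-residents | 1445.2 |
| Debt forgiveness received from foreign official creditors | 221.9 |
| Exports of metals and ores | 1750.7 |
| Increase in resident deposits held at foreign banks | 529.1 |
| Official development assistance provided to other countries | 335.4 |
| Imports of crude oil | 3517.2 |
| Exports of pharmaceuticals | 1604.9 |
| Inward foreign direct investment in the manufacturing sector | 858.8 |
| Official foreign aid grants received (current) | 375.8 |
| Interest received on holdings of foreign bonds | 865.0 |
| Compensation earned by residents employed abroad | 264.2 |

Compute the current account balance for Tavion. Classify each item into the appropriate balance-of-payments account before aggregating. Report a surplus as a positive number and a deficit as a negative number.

-772.9

Goods: 1604.9 + 1750.7 - 3517.2 = -161.6
Services: -1277.5 - 503.4 = -1780.9
Primary income: 264.2 + 865.0 = 1129.2
Secondary income: -335.4 + 375.8 = 40.4
Current account = (-161.6) + (-1780.9) + 1129.2 + 40.4 = -772.9
(Excluded from the current account — capital account: capital transfers received from emigrants 196.7, debt forgiveness received from foreign official creditors 221.9; financial account: sale of domestic government bonds to non-residents 1445.2, increase in resident deposits held at foreign banks 529.1, inward foreign direct investment in the manufacturing sector 858.8.)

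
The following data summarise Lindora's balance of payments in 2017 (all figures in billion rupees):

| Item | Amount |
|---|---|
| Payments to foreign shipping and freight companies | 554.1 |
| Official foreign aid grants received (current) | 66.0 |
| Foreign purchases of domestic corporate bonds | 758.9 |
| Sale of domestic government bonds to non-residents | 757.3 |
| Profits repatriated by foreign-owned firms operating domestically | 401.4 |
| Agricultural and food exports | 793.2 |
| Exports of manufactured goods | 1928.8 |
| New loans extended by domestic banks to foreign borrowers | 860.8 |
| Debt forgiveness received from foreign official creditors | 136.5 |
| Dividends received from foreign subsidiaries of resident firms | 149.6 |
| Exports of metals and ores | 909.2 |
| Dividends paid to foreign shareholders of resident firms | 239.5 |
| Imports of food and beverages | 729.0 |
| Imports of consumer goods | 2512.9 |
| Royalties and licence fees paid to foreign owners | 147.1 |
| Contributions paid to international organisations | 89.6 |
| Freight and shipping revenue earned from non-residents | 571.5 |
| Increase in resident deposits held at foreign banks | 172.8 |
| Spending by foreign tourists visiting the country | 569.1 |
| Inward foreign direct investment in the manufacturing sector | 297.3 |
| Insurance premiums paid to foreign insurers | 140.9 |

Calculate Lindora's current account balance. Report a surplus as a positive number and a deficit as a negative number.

Goods: 793.2 - 2512.9 + 1928.8 - 729.0 + 909.2 = 389.3
Services: 569.1 + 571.5 - 147.1 - 140.9 - 554.1 = 298.5
Primary income: -401.4 + 149.6 - 239.5 = -491.3
Secondary income: 66.0 - 89.6 = -23.6
Current account = 389.3 + 298.5 + (-491.3) + (-23.6) = 172.9
(Excluded from the current account — financial account: foreign purchases of domestic corporate bonds 758.9, sale of domestic government bonds to non-residents 757.3, new loans extended by domestic banks to foreign borrowers 860.8, increase in resident deposits held at foreign banks 172.8, inward foreign direct investment in the manufacturing sector 297.3; capital account: debt forgiveness received from foreign official creditors 136.5.)

172.9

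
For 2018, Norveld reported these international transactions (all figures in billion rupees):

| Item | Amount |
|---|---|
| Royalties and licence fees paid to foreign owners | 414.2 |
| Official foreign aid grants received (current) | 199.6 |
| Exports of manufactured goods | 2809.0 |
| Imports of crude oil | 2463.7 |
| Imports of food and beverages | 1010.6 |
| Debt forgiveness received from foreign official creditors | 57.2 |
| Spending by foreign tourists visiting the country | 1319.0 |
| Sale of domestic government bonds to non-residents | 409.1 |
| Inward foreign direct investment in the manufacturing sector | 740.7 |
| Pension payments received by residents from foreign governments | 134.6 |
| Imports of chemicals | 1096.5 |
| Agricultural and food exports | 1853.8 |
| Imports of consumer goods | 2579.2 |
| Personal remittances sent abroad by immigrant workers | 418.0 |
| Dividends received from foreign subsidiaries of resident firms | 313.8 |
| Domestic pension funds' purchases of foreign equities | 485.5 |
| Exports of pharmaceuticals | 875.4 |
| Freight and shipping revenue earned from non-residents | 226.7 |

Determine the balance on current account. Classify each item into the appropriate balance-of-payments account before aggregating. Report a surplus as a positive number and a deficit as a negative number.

-250.3

Goods: -1096.5 + 875.4 + 2809.0 - 1010.6 - 2579.2 + 1853.8 - 2463.7 = -1611.8
Services: 226.7 + 1319.0 - 414.2 = 1131.5
Primary income: 313.8
Secondary income: 134.6 - 418.0 + 199.6 = -83.8
Current account = (-1611.8) + 1131.5 + 313.8 + (-83.8) = -250.3
(Excluded from the current account — capital account: debt forgiveness received from foreign official creditors 57.2; financial account: sale of domestic government bonds to non-residents 409.1, inward foreign direct investment in the manufacturing sector 740.7, domestic pension funds' purchases of foreign equities 485.5.)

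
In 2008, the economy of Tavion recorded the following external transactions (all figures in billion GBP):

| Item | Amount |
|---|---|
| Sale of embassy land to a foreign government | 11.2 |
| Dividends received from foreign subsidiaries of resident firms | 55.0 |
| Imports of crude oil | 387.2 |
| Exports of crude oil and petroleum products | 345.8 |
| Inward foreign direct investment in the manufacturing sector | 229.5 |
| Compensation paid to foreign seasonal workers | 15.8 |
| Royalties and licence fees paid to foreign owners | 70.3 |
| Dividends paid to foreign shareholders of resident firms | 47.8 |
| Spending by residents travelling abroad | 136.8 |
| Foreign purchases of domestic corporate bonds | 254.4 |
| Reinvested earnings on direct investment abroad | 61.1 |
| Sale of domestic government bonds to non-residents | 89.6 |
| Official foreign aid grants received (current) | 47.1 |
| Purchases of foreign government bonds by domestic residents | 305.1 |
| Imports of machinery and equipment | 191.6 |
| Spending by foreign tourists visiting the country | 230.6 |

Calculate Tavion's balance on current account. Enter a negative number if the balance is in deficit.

-109.9

Goods: -387.2 + 345.8 - 191.6 = -233.0
Services: 230.6 - 136.8 - 70.3 = 23.5
Primary income: -15.8 - 47.8 + 55.0 + 61.1 = 52.5
Secondary income: 47.1
Current account = (-233.0) + 23.5 + 52.5 + 47.1 = -109.9
(Excluded from the current account — capital account: sale of embassy land to a foreign government 11.2; financial account: inward foreign direct investment in the manufacturing sector 229.5, foreign purchases of domestic corporate bonds 254.4, sale of domestic government bonds to non-residents 89.6, purchases of foreign government bonds by domestic residents 305.1.)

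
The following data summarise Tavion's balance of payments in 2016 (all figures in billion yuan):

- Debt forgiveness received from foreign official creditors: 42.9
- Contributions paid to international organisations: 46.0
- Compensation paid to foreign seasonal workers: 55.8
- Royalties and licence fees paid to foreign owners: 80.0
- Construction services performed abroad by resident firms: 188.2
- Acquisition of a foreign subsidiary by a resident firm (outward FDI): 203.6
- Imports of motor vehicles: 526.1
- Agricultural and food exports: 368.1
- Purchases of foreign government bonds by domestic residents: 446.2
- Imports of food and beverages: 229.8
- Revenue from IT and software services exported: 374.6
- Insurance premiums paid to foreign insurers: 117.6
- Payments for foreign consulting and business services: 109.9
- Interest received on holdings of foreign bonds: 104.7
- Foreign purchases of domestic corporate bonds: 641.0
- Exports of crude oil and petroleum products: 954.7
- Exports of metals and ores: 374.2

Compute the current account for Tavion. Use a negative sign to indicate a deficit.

Goods: 374.2 - 229.8 + 954.7 - 526.1 + 368.1 = 941.1
Services: 188.2 - 80.0 - 117.6 - 109.9 + 374.6 = 255.3
Primary income: -55.8 + 104.7 = 48.9
Secondary income: -46.0
Current account = 941.1 + 255.3 + 48.9 + (-46.0) = 1199.3
(Excluded from the current account — capital account: debt forgiveness received from foreign official creditors 42.9; financial account: acquisition of a foreign subsidiary by a resident firm (outward FDI) 203.6, purchases of foreign government bonds by domestic residents 446.2, foreign purchases of domestic corporate bonds 641.0.)

1199.3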